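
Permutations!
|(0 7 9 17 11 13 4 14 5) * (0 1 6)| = |(0 7 9 17 11 13 4 14 5 1 6)| = 11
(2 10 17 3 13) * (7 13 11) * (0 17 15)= [17, 1, 10, 11, 4, 5, 6, 13, 8, 9, 15, 7, 12, 2, 14, 0, 16, 3]= (0 17 3 11 7 13 2 10 15)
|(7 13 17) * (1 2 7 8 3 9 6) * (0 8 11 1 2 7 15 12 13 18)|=|(0 8 3 9 6 2 15 12 13 17 11 1 7 18)|=14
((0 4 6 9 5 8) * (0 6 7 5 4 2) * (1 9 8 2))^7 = (9)(6 8) = [0, 1, 2, 3, 4, 5, 8, 7, 6, 9]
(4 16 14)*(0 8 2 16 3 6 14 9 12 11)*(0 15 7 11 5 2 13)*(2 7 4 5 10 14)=[8, 1, 16, 6, 3, 7, 2, 11, 13, 12, 14, 15, 10, 0, 5, 4, 9]=(0 8 13)(2 16 9 12 10 14 5 7 11 15 4 3 6)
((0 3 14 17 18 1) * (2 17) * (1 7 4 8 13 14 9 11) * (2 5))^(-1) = (0 1 11 9 3)(2 5 14 13 8 4 7 18 17) = [1, 11, 5, 0, 7, 14, 6, 18, 4, 3, 10, 9, 12, 8, 13, 15, 16, 2, 17]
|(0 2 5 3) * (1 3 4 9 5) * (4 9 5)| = |(0 2 1 3)(4 5 9)| = 12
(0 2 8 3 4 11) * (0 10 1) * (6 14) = (0 2 8 3 4 11 10 1)(6 14) = [2, 0, 8, 4, 11, 5, 14, 7, 3, 9, 1, 10, 12, 13, 6]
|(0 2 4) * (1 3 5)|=|(0 2 4)(1 3 5)|=3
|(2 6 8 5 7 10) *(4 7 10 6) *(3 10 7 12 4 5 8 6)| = 10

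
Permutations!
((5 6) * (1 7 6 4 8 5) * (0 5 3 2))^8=(0 4 3)(1 6 7)(2 5 8)=[4, 6, 5, 0, 3, 8, 7, 1, 2]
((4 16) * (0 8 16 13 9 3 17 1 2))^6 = [3, 13, 9, 16, 2, 5, 6, 7, 17, 8, 10, 11, 12, 0, 14, 15, 1, 4] = (0 3 16 1 13)(2 9 8 17 4)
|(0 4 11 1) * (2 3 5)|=|(0 4 11 1)(2 3 5)|=12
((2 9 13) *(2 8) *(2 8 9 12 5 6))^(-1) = [0, 1, 6, 3, 4, 12, 5, 7, 8, 13, 10, 11, 2, 9] = (2 6 5 12)(9 13)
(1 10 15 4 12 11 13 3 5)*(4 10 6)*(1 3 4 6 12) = (1 12 11 13 4)(3 5)(10 15) = [0, 12, 2, 5, 1, 3, 6, 7, 8, 9, 15, 13, 11, 4, 14, 10]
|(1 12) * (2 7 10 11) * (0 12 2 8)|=|(0 12 1 2 7 10 11 8)|=8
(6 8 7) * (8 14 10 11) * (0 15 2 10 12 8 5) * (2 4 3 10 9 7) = [15, 1, 9, 10, 3, 0, 14, 6, 2, 7, 11, 5, 8, 13, 12, 4] = (0 15 4 3 10 11 5)(2 9 7 6 14 12 8)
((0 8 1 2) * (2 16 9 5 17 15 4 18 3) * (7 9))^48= (0 4 9 8 18 5 1 3 17 16 2 15 7)= [4, 3, 15, 17, 9, 1, 6, 0, 18, 8, 10, 11, 12, 13, 14, 7, 2, 16, 5]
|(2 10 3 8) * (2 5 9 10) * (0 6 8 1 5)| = 15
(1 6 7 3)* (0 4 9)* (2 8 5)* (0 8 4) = (1 6 7 3)(2 4 9 8 5) = [0, 6, 4, 1, 9, 2, 7, 3, 5, 8]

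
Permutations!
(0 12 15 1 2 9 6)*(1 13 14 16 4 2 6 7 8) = [12, 6, 9, 3, 2, 5, 0, 8, 1, 7, 10, 11, 15, 14, 16, 13, 4] = (0 12 15 13 14 16 4 2 9 7 8 1 6)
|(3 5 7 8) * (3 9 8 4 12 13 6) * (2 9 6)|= |(2 9 8 6 3 5 7 4 12 13)|= 10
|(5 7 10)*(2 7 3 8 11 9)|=|(2 7 10 5 3 8 11 9)|=8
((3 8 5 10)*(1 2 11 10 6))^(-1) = (1 6 5 8 3 10 11 2) = [0, 6, 1, 10, 4, 8, 5, 7, 3, 9, 11, 2]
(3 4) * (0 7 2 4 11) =(0 7 2 4 3 11) =[7, 1, 4, 11, 3, 5, 6, 2, 8, 9, 10, 0]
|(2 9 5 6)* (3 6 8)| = 6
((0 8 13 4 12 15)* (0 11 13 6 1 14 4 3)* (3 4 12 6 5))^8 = (15) = [0, 1, 2, 3, 4, 5, 6, 7, 8, 9, 10, 11, 12, 13, 14, 15]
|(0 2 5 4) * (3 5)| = |(0 2 3 5 4)| = 5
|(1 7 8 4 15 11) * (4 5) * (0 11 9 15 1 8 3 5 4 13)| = 18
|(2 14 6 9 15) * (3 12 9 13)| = |(2 14 6 13 3 12 9 15)| = 8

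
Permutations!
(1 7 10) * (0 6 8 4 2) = [6, 7, 0, 3, 2, 5, 8, 10, 4, 9, 1] = (0 6 8 4 2)(1 7 10)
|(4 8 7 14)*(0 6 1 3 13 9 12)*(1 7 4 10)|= 10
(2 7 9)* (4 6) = (2 7 9)(4 6) = [0, 1, 7, 3, 6, 5, 4, 9, 8, 2]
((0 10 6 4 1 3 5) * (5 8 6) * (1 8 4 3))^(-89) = (0 10 5)(3 6 8 4) = [10, 1, 2, 6, 3, 0, 8, 7, 4, 9, 5]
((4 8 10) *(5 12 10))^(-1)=(4 10 12 5 8)=[0, 1, 2, 3, 10, 8, 6, 7, 4, 9, 12, 11, 5]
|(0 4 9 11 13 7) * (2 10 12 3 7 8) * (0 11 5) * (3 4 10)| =6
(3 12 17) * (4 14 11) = [0, 1, 2, 12, 14, 5, 6, 7, 8, 9, 10, 4, 17, 13, 11, 15, 16, 3] = (3 12 17)(4 14 11)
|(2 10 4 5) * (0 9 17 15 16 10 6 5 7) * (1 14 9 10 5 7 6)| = 40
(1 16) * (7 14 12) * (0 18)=(0 18)(1 16)(7 14 12)=[18, 16, 2, 3, 4, 5, 6, 14, 8, 9, 10, 11, 7, 13, 12, 15, 1, 17, 0]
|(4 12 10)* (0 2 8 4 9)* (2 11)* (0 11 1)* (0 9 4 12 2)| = 20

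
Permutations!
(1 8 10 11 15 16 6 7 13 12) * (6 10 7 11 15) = (1 8 7 13 12)(6 11)(10 15 16) = [0, 8, 2, 3, 4, 5, 11, 13, 7, 9, 15, 6, 1, 12, 14, 16, 10]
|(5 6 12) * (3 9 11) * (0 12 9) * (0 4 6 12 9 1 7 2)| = |(0 9 11 3 4 6 1 7 2)(5 12)| = 18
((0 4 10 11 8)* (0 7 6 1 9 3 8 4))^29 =(1 6 7 8 3 9)(4 11 10) =[0, 6, 2, 9, 11, 5, 7, 8, 3, 1, 4, 10]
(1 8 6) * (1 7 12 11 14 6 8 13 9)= [0, 13, 2, 3, 4, 5, 7, 12, 8, 1, 10, 14, 11, 9, 6]= (1 13 9)(6 7 12 11 14)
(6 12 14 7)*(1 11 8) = [0, 11, 2, 3, 4, 5, 12, 6, 1, 9, 10, 8, 14, 13, 7] = (1 11 8)(6 12 14 7)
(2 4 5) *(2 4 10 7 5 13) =(2 10 7 5 4 13) =[0, 1, 10, 3, 13, 4, 6, 5, 8, 9, 7, 11, 12, 2]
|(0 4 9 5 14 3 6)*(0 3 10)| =|(0 4 9 5 14 10)(3 6)| =6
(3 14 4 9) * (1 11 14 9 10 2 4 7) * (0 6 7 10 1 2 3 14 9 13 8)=(0 6 7 2 4 1 11 9 14 10 3 13 8)=[6, 11, 4, 13, 1, 5, 7, 2, 0, 14, 3, 9, 12, 8, 10]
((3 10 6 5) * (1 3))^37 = [0, 10, 2, 6, 4, 3, 1, 7, 8, 9, 5] = (1 10 5 3 6)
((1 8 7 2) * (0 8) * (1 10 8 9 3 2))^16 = [0, 1, 2, 3, 4, 5, 6, 7, 8, 9, 10] = (10)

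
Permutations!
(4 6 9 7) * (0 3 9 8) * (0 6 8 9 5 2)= (0 3 5 2)(4 8 6 9 7)= [3, 1, 0, 5, 8, 2, 9, 4, 6, 7]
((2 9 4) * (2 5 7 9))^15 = (4 9 7 5) = [0, 1, 2, 3, 9, 4, 6, 5, 8, 7]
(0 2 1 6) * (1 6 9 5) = (0 2 6)(1 9 5) = [2, 9, 6, 3, 4, 1, 0, 7, 8, 5]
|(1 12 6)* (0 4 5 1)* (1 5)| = |(0 4 1 12 6)| = 5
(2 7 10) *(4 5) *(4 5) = (2 7 10) = [0, 1, 7, 3, 4, 5, 6, 10, 8, 9, 2]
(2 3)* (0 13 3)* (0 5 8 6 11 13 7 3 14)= (0 7 3 2 5 8 6 11 13 14)= [7, 1, 5, 2, 4, 8, 11, 3, 6, 9, 10, 13, 12, 14, 0]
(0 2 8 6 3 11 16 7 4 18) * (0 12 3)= [2, 1, 8, 11, 18, 5, 0, 4, 6, 9, 10, 16, 3, 13, 14, 15, 7, 17, 12]= (0 2 8 6)(3 11 16 7 4 18 12)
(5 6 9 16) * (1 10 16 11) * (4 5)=(1 10 16 4 5 6 9 11)=[0, 10, 2, 3, 5, 6, 9, 7, 8, 11, 16, 1, 12, 13, 14, 15, 4]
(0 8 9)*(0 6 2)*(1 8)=(0 1 8 9 6 2)=[1, 8, 0, 3, 4, 5, 2, 7, 9, 6]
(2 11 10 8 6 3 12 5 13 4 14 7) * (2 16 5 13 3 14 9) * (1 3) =[0, 3, 11, 12, 9, 1, 14, 16, 6, 2, 8, 10, 13, 4, 7, 15, 5] =(1 3 12 13 4 9 2 11 10 8 6 14 7 16 5)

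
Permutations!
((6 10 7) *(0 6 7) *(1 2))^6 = (10) = [0, 1, 2, 3, 4, 5, 6, 7, 8, 9, 10]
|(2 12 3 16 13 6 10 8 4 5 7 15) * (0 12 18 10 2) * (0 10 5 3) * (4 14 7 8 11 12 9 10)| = 60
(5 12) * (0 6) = (0 6)(5 12) = [6, 1, 2, 3, 4, 12, 0, 7, 8, 9, 10, 11, 5]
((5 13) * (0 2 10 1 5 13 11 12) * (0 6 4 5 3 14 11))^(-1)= (0 5 4 6 12 11 14 3 1 10 2)= [5, 10, 0, 1, 6, 4, 12, 7, 8, 9, 2, 14, 11, 13, 3]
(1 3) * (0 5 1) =(0 5 1 3) =[5, 3, 2, 0, 4, 1]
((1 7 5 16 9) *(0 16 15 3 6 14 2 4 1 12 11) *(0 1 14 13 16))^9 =(1 12 16 6 15 7 11 9 13 3 5) =[0, 12, 2, 5, 4, 1, 15, 11, 8, 13, 10, 9, 16, 3, 14, 7, 6]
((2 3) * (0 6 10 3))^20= (10)= [0, 1, 2, 3, 4, 5, 6, 7, 8, 9, 10]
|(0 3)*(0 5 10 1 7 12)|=7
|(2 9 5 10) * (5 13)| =5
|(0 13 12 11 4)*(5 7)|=10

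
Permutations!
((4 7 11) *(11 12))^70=(4 12)(7 11)=[0, 1, 2, 3, 12, 5, 6, 11, 8, 9, 10, 7, 4]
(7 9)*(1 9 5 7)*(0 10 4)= (0 10 4)(1 9)(5 7)= [10, 9, 2, 3, 0, 7, 6, 5, 8, 1, 4]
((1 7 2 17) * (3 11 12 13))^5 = (1 7 2 17)(3 11 12 13) = [0, 7, 17, 11, 4, 5, 6, 2, 8, 9, 10, 12, 13, 3, 14, 15, 16, 1]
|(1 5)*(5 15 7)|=|(1 15 7 5)|=4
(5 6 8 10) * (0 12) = (0 12)(5 6 8 10) = [12, 1, 2, 3, 4, 6, 8, 7, 10, 9, 5, 11, 0]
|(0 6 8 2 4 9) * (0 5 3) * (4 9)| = 7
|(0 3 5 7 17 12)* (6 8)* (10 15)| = |(0 3 5 7 17 12)(6 8)(10 15)| = 6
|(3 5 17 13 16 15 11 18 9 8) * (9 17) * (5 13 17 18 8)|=|(18)(3 13 16 15 11 8)(5 9)|=6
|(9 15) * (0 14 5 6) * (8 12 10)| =12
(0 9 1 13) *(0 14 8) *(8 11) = [9, 13, 2, 3, 4, 5, 6, 7, 0, 1, 10, 8, 12, 14, 11] = (0 9 1 13 14 11 8)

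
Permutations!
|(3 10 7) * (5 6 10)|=|(3 5 6 10 7)|=5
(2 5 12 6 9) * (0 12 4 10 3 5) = (0 12 6 9 2)(3 5 4 10) = [12, 1, 0, 5, 10, 4, 9, 7, 8, 2, 3, 11, 6]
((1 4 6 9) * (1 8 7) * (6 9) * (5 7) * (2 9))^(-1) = (1 7 5 8 9 2 4) = [0, 7, 4, 3, 1, 8, 6, 5, 9, 2]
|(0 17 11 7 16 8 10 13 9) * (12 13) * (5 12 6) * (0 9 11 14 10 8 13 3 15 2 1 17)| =20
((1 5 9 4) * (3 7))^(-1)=(1 4 9 5)(3 7)=[0, 4, 2, 7, 9, 1, 6, 3, 8, 5]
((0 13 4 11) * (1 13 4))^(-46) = (13)(0 11 4) = [11, 1, 2, 3, 0, 5, 6, 7, 8, 9, 10, 4, 12, 13]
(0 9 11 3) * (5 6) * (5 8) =(0 9 11 3)(5 6 8) =[9, 1, 2, 0, 4, 6, 8, 7, 5, 11, 10, 3]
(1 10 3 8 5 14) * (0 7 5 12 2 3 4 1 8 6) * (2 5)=(0 7 2 3 6)(1 10 4)(5 14 8 12)=[7, 10, 3, 6, 1, 14, 0, 2, 12, 9, 4, 11, 5, 13, 8]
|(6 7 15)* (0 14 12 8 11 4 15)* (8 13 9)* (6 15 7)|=|(15)(0 14 12 13 9 8 11 4 7)|=9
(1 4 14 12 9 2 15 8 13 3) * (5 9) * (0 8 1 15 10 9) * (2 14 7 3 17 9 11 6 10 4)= (0 8 13 17 9 14 12 5)(1 2 4 7 3 15)(6 10 11)= [8, 2, 4, 15, 7, 0, 10, 3, 13, 14, 11, 6, 5, 17, 12, 1, 16, 9]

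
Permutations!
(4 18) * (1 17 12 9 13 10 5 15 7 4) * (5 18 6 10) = (1 17 12 9 13 5 15 7 4 6 10 18) = [0, 17, 2, 3, 6, 15, 10, 4, 8, 13, 18, 11, 9, 5, 14, 7, 16, 12, 1]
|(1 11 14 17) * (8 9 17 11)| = 4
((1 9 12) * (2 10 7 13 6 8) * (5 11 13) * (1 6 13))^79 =(13)(1 11 5 7 10 2 8 6 12 9) =[0, 11, 8, 3, 4, 7, 12, 10, 6, 1, 2, 5, 9, 13]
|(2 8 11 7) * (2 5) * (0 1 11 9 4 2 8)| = 9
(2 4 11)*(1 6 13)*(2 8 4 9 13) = (1 6 2 9 13)(4 11 8) = [0, 6, 9, 3, 11, 5, 2, 7, 4, 13, 10, 8, 12, 1]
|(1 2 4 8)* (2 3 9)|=6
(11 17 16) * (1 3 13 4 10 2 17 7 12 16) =[0, 3, 17, 13, 10, 5, 6, 12, 8, 9, 2, 7, 16, 4, 14, 15, 11, 1] =(1 3 13 4 10 2 17)(7 12 16 11)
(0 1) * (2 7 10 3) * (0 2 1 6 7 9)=(0 6 7 10 3 1 2 9)=[6, 2, 9, 1, 4, 5, 7, 10, 8, 0, 3]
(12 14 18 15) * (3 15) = (3 15 12 14 18) = [0, 1, 2, 15, 4, 5, 6, 7, 8, 9, 10, 11, 14, 13, 18, 12, 16, 17, 3]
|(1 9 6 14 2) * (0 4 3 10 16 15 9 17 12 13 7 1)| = 10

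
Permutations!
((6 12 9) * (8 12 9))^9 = (6 9)(8 12) = [0, 1, 2, 3, 4, 5, 9, 7, 12, 6, 10, 11, 8]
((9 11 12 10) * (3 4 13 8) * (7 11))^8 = (13)(7 10 11 9 12) = [0, 1, 2, 3, 4, 5, 6, 10, 8, 12, 11, 9, 7, 13]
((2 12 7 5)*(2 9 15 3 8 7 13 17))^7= [0, 1, 17, 8, 4, 9, 6, 5, 7, 15, 10, 11, 2, 12, 14, 3, 16, 13]= (2 17 13 12)(3 8 7 5 9 15)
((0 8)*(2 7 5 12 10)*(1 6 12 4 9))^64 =(1 6 12 10 2 7 5 4 9) =[0, 6, 7, 3, 9, 4, 12, 5, 8, 1, 2, 11, 10]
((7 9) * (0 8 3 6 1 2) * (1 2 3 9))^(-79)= [8, 3, 0, 6, 4, 5, 2, 1, 9, 7]= (0 8 9 7 1 3 6 2)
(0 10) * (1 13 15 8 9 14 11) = (0 10)(1 13 15 8 9 14 11) = [10, 13, 2, 3, 4, 5, 6, 7, 9, 14, 0, 1, 12, 15, 11, 8]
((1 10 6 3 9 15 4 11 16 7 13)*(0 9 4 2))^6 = (0 15)(1 16 3)(2 9)(4 10 7)(6 13 11) = [15, 16, 9, 1, 10, 5, 13, 4, 8, 2, 7, 6, 12, 11, 14, 0, 3]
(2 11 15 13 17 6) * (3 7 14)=(2 11 15 13 17 6)(3 7 14)=[0, 1, 11, 7, 4, 5, 2, 14, 8, 9, 10, 15, 12, 17, 3, 13, 16, 6]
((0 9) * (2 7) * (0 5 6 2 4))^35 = [0, 1, 2, 3, 4, 5, 6, 7, 8, 9] = (9)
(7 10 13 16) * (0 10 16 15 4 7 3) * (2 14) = (0 10 13 15 4 7 16 3)(2 14) = [10, 1, 14, 0, 7, 5, 6, 16, 8, 9, 13, 11, 12, 15, 2, 4, 3]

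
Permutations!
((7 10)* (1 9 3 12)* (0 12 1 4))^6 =(12) =[0, 1, 2, 3, 4, 5, 6, 7, 8, 9, 10, 11, 12]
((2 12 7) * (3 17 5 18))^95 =(2 7 12)(3 18 5 17) =[0, 1, 7, 18, 4, 17, 6, 12, 8, 9, 10, 11, 2, 13, 14, 15, 16, 3, 5]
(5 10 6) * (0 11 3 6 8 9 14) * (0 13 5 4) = [11, 1, 2, 6, 0, 10, 4, 7, 9, 14, 8, 3, 12, 5, 13] = (0 11 3 6 4)(5 10 8 9 14 13)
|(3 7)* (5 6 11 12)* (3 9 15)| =|(3 7 9 15)(5 6 11 12)| =4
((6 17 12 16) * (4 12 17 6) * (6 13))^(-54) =(17) =[0, 1, 2, 3, 4, 5, 6, 7, 8, 9, 10, 11, 12, 13, 14, 15, 16, 17]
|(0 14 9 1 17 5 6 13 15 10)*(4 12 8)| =30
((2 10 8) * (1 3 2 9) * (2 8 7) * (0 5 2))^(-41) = (0 7 10 2 5)(1 9 8 3) = [7, 9, 5, 1, 4, 0, 6, 10, 3, 8, 2]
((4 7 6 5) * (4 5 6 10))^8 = [0, 1, 2, 3, 10, 5, 6, 4, 8, 9, 7] = (4 10 7)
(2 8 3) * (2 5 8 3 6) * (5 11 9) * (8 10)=(2 3 11 9 5 10 8 6)=[0, 1, 3, 11, 4, 10, 2, 7, 6, 5, 8, 9]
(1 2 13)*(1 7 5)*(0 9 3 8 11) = [9, 2, 13, 8, 4, 1, 6, 5, 11, 3, 10, 0, 12, 7] = (0 9 3 8 11)(1 2 13 7 5)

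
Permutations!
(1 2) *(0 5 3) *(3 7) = (0 5 7 3)(1 2) = [5, 2, 1, 0, 4, 7, 6, 3]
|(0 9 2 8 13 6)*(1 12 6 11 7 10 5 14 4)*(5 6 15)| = 18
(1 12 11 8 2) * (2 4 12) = (1 2)(4 12 11 8) = [0, 2, 1, 3, 12, 5, 6, 7, 4, 9, 10, 8, 11]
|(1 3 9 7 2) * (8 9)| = |(1 3 8 9 7 2)| = 6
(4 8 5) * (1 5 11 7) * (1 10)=(1 5 4 8 11 7 10)=[0, 5, 2, 3, 8, 4, 6, 10, 11, 9, 1, 7]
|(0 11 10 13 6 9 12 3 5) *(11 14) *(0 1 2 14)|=|(1 2 14 11 10 13 6 9 12 3 5)|=11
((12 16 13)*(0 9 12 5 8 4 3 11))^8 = (0 3 8 13 12)(4 5 16 9 11) = [3, 1, 2, 8, 5, 16, 6, 7, 13, 11, 10, 4, 0, 12, 14, 15, 9]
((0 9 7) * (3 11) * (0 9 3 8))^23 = (0 8 11 3)(7 9) = [8, 1, 2, 0, 4, 5, 6, 9, 11, 7, 10, 3]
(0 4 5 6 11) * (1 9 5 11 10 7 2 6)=[4, 9, 6, 3, 11, 1, 10, 2, 8, 5, 7, 0]=(0 4 11)(1 9 5)(2 6 10 7)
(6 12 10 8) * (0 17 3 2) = (0 17 3 2)(6 12 10 8) = [17, 1, 0, 2, 4, 5, 12, 7, 6, 9, 8, 11, 10, 13, 14, 15, 16, 3]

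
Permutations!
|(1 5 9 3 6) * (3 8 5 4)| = |(1 4 3 6)(5 9 8)| = 12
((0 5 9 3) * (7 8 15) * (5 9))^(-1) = (0 3 9)(7 15 8) = [3, 1, 2, 9, 4, 5, 6, 15, 7, 0, 10, 11, 12, 13, 14, 8]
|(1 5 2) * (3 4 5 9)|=6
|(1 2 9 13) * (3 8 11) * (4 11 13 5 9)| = |(1 2 4 11 3 8 13)(5 9)| = 14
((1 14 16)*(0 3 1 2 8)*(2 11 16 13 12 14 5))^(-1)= (0 8 2 5 1 3)(11 16)(12 13 14)= [8, 3, 5, 0, 4, 1, 6, 7, 2, 9, 10, 16, 13, 14, 12, 15, 11]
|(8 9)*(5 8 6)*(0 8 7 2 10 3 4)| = 10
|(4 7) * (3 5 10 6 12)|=10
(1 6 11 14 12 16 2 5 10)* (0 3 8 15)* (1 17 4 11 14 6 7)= [3, 7, 5, 8, 11, 10, 14, 1, 15, 9, 17, 6, 16, 13, 12, 0, 2, 4]= (0 3 8 15)(1 7)(2 5 10 17 4 11 6 14 12 16)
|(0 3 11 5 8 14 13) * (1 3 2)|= |(0 2 1 3 11 5 8 14 13)|= 9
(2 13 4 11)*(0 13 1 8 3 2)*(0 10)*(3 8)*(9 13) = [9, 3, 1, 2, 11, 5, 6, 7, 8, 13, 0, 10, 12, 4] = (0 9 13 4 11 10)(1 3 2)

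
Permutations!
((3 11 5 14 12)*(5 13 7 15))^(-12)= [0, 1, 2, 15, 4, 11, 6, 12, 8, 9, 10, 5, 7, 14, 13, 3]= (3 15)(5 11)(7 12)(13 14)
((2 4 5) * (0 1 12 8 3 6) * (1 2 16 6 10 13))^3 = [5, 3, 16, 1, 6, 0, 4, 7, 13, 9, 12, 11, 10, 8, 14, 15, 2] = (0 5)(1 3)(2 16)(4 6)(8 13)(10 12)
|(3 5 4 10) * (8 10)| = 5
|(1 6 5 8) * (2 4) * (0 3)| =4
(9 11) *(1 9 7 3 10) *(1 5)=(1 9 11 7 3 10 5)=[0, 9, 2, 10, 4, 1, 6, 3, 8, 11, 5, 7]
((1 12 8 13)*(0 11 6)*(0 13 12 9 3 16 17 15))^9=(0 15 17 16 3 9 1 13 6 11)(8 12)=[15, 13, 2, 9, 4, 5, 11, 7, 12, 1, 10, 0, 8, 6, 14, 17, 3, 16]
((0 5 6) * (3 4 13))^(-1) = (0 6 5)(3 13 4) = [6, 1, 2, 13, 3, 0, 5, 7, 8, 9, 10, 11, 12, 4]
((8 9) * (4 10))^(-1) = [0, 1, 2, 3, 10, 5, 6, 7, 9, 8, 4] = (4 10)(8 9)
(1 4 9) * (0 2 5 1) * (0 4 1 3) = (0 2 5 3)(4 9) = [2, 1, 5, 0, 9, 3, 6, 7, 8, 4]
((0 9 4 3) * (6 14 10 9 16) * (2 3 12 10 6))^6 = (0 2)(3 16)(4 10)(9 12) = [2, 1, 0, 16, 10, 5, 6, 7, 8, 12, 4, 11, 9, 13, 14, 15, 3]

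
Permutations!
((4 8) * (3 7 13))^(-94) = (3 13 7) = [0, 1, 2, 13, 4, 5, 6, 3, 8, 9, 10, 11, 12, 7]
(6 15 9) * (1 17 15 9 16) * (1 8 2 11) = (1 17 15 16 8 2 11)(6 9) = [0, 17, 11, 3, 4, 5, 9, 7, 2, 6, 10, 1, 12, 13, 14, 16, 8, 15]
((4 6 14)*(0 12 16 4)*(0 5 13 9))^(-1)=(0 9 13 5 14 6 4 16 12)=[9, 1, 2, 3, 16, 14, 4, 7, 8, 13, 10, 11, 0, 5, 6, 15, 12]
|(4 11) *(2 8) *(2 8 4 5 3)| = 5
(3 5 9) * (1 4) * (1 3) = (1 4 3 5 9) = [0, 4, 2, 5, 3, 9, 6, 7, 8, 1]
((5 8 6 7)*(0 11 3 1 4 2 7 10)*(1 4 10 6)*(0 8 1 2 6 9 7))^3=(0 4 7 10)(1 2 3 9)(5 8 11 6)=[4, 2, 3, 9, 7, 8, 5, 10, 11, 1, 0, 6]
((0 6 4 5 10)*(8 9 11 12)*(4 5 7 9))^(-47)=[6, 1, 2, 3, 7, 10, 5, 9, 4, 11, 0, 12, 8]=(0 6 5 10)(4 7 9 11 12 8)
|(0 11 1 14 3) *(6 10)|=10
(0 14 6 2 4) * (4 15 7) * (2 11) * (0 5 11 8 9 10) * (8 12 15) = (0 14 6 12 15 7 4 5 11 2 8 9 10) = [14, 1, 8, 3, 5, 11, 12, 4, 9, 10, 0, 2, 15, 13, 6, 7]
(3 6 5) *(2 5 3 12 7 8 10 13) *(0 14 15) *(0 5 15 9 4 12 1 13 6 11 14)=(1 13 2 15 5)(3 11 14 9 4 12 7 8 10 6)=[0, 13, 15, 11, 12, 1, 3, 8, 10, 4, 6, 14, 7, 2, 9, 5]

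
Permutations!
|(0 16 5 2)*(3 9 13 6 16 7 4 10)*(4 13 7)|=11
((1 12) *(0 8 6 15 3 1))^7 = (15) = [0, 1, 2, 3, 4, 5, 6, 7, 8, 9, 10, 11, 12, 13, 14, 15]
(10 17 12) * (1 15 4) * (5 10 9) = [0, 15, 2, 3, 1, 10, 6, 7, 8, 5, 17, 11, 9, 13, 14, 4, 16, 12] = (1 15 4)(5 10 17 12 9)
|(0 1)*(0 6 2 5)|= 5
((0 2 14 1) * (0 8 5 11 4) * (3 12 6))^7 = (0 4 11 5 8 1 14 2)(3 12 6) = [4, 14, 0, 12, 11, 8, 3, 7, 1, 9, 10, 5, 6, 13, 2]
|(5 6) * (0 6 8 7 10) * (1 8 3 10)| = 15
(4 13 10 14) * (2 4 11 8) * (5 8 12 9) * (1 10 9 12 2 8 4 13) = (1 10 14 11 2 13 9 5 4) = [0, 10, 13, 3, 1, 4, 6, 7, 8, 5, 14, 2, 12, 9, 11]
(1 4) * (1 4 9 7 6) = (1 9 7 6) = [0, 9, 2, 3, 4, 5, 1, 6, 8, 7]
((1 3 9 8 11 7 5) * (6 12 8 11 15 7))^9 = (1 5 7 15 8 12 6 11 9 3) = [0, 5, 2, 1, 4, 7, 11, 15, 12, 3, 10, 9, 6, 13, 14, 8]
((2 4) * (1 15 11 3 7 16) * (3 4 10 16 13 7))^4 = (1 2 15 10 11 16 4) = [0, 2, 15, 3, 1, 5, 6, 7, 8, 9, 11, 16, 12, 13, 14, 10, 4]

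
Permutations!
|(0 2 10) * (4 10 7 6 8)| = |(0 2 7 6 8 4 10)| = 7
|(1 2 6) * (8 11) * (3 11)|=|(1 2 6)(3 11 8)|=3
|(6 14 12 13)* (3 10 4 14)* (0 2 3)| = 9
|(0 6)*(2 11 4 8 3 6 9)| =|(0 9 2 11 4 8 3 6)| =8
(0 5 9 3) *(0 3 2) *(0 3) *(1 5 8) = (0 8 1 5 9 2 3) = [8, 5, 3, 0, 4, 9, 6, 7, 1, 2]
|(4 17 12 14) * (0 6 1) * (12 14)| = 3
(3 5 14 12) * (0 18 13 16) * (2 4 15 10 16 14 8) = (0 18 13 14 12 3 5 8 2 4 15 10 16) = [18, 1, 4, 5, 15, 8, 6, 7, 2, 9, 16, 11, 3, 14, 12, 10, 0, 17, 13]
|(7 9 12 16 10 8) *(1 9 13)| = 8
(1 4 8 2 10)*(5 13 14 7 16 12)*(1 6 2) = (1 4 8)(2 10 6)(5 13 14 7 16 12) = [0, 4, 10, 3, 8, 13, 2, 16, 1, 9, 6, 11, 5, 14, 7, 15, 12]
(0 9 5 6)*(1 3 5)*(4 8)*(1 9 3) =(9)(0 3 5 6)(4 8) =[3, 1, 2, 5, 8, 6, 0, 7, 4, 9]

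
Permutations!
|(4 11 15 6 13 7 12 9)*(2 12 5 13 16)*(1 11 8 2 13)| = |(1 11 15 6 16 13 7 5)(2 12 9 4 8)| = 40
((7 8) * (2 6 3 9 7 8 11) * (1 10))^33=[0, 10, 9, 11, 4, 5, 7, 6, 8, 2, 1, 3]=(1 10)(2 9)(3 11)(6 7)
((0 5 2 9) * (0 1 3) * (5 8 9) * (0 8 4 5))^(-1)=(0 2 5 4)(1 9 8 3)=[2, 9, 5, 1, 0, 4, 6, 7, 3, 8]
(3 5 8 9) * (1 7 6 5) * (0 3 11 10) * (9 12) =[3, 7, 2, 1, 4, 8, 5, 6, 12, 11, 0, 10, 9] =(0 3 1 7 6 5 8 12 9 11 10)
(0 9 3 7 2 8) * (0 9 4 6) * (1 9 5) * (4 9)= (0 9 3 7 2 8 5 1 4 6)= [9, 4, 8, 7, 6, 1, 0, 2, 5, 3]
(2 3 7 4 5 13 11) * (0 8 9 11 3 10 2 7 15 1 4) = [8, 4, 10, 15, 5, 13, 6, 0, 9, 11, 2, 7, 12, 3, 14, 1] = (0 8 9 11 7)(1 4 5 13 3 15)(2 10)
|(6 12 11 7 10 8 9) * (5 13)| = |(5 13)(6 12 11 7 10 8 9)| = 14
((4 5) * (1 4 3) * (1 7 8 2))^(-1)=(1 2 8 7 3 5 4)=[0, 2, 8, 5, 1, 4, 6, 3, 7]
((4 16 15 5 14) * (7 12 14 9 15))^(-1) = (4 14 12 7 16)(5 15 9) = [0, 1, 2, 3, 14, 15, 6, 16, 8, 5, 10, 11, 7, 13, 12, 9, 4]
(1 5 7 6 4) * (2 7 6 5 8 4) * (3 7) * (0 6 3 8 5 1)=[6, 5, 8, 7, 0, 3, 2, 1, 4]=(0 6 2 8 4)(1 5 3 7)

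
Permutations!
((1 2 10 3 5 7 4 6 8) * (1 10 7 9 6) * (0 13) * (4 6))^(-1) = (0 13)(1 4 9 5 3 10 8 6 7 2) = [13, 4, 1, 10, 9, 3, 7, 2, 6, 5, 8, 11, 12, 0]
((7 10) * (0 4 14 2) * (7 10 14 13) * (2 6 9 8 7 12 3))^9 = (0 12)(2 13)(3 4)(6 14 7 8 9) = [12, 1, 13, 4, 3, 5, 14, 8, 9, 6, 10, 11, 0, 2, 7]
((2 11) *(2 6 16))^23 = (2 16 6 11) = [0, 1, 16, 3, 4, 5, 11, 7, 8, 9, 10, 2, 12, 13, 14, 15, 6]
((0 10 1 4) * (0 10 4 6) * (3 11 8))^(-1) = (0 6 1 10 4)(3 8 11) = [6, 10, 2, 8, 0, 5, 1, 7, 11, 9, 4, 3]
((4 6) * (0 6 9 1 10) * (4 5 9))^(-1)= (0 10 1 9 5 6)= [10, 9, 2, 3, 4, 6, 0, 7, 8, 5, 1]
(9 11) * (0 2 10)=(0 2 10)(9 11)=[2, 1, 10, 3, 4, 5, 6, 7, 8, 11, 0, 9]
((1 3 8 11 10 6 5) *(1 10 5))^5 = (1 10 11 3 6 5 8) = [0, 10, 2, 6, 4, 8, 5, 7, 1, 9, 11, 3]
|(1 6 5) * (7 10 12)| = 3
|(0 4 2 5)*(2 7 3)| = 6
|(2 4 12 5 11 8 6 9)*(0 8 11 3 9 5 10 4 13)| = 24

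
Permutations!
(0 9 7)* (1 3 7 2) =(0 9 2 1 3 7) =[9, 3, 1, 7, 4, 5, 6, 0, 8, 2]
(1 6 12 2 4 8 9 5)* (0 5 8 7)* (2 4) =[5, 6, 2, 3, 7, 1, 12, 0, 9, 8, 10, 11, 4] =(0 5 1 6 12 4 7)(8 9)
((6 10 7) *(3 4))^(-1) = (3 4)(6 7 10) = [0, 1, 2, 4, 3, 5, 7, 10, 8, 9, 6]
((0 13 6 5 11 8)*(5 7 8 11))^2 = (0 6 8 13 7) = [6, 1, 2, 3, 4, 5, 8, 0, 13, 9, 10, 11, 12, 7]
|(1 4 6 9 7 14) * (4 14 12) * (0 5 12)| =|(0 5 12 4 6 9 7)(1 14)| =14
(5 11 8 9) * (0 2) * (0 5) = (0 2 5 11 8 9) = [2, 1, 5, 3, 4, 11, 6, 7, 9, 0, 10, 8]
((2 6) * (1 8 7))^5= (1 7 8)(2 6)= [0, 7, 6, 3, 4, 5, 2, 8, 1]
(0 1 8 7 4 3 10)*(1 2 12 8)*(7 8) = (0 2 12 7 4 3 10) = [2, 1, 12, 10, 3, 5, 6, 4, 8, 9, 0, 11, 7]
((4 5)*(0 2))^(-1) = [2, 1, 0, 3, 5, 4] = (0 2)(4 5)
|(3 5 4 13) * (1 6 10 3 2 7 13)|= |(1 6 10 3 5 4)(2 7 13)|= 6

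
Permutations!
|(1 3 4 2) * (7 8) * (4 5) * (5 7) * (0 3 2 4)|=|(0 3 7 8 5)(1 2)|=10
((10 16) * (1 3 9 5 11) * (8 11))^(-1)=(1 11 8 5 9 3)(10 16)=[0, 11, 2, 1, 4, 9, 6, 7, 5, 3, 16, 8, 12, 13, 14, 15, 10]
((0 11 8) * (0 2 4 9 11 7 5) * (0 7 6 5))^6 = (0 5)(2 4 9 11 8)(6 7) = [5, 1, 4, 3, 9, 0, 7, 6, 2, 11, 10, 8]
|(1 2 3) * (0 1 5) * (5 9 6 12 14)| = |(0 1 2 3 9 6 12 14 5)| = 9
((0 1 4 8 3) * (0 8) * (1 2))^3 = [4, 2, 0, 8, 1, 5, 6, 7, 3] = (0 4 1 2)(3 8)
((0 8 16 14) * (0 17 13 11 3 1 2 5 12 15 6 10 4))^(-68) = (0 15 1 17)(2 13 8 6)(3 14 4 12)(5 11 16 10) = [15, 17, 13, 14, 12, 11, 2, 7, 6, 9, 5, 16, 3, 8, 4, 1, 10, 0]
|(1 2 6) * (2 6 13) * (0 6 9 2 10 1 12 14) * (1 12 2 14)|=|(0 6 2 13 10 12 1 9 14)|=9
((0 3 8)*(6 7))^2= (0 8 3)= [8, 1, 2, 0, 4, 5, 6, 7, 3]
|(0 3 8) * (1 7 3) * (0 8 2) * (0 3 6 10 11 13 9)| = |(0 1 7 6 10 11 13 9)(2 3)| = 8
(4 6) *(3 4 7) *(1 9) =[0, 9, 2, 4, 6, 5, 7, 3, 8, 1] =(1 9)(3 4 6 7)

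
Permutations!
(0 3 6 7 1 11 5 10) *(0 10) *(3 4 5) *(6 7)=[4, 11, 2, 7, 5, 0, 6, 1, 8, 9, 10, 3]=(0 4 5)(1 11 3 7)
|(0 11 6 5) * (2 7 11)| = 6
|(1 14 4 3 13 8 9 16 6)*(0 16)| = 10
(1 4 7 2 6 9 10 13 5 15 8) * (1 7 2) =(1 4 2 6 9 10 13 5 15 8 7) =[0, 4, 6, 3, 2, 15, 9, 1, 7, 10, 13, 11, 12, 5, 14, 8]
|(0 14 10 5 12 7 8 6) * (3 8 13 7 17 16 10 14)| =|(0 3 8 6)(5 12 17 16 10)(7 13)| =20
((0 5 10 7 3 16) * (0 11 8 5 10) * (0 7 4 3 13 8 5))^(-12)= (0 13 5 16 4)(3 10 8 7 11)= [13, 1, 2, 10, 0, 16, 6, 11, 7, 9, 8, 3, 12, 5, 14, 15, 4]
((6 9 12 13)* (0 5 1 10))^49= (0 5 1 10)(6 9 12 13)= [5, 10, 2, 3, 4, 1, 9, 7, 8, 12, 0, 11, 13, 6]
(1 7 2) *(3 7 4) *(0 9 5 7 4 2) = [9, 2, 1, 4, 3, 7, 6, 0, 8, 5] = (0 9 5 7)(1 2)(3 4)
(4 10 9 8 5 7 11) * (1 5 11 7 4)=(1 5 4 10 9 8 11)=[0, 5, 2, 3, 10, 4, 6, 7, 11, 8, 9, 1]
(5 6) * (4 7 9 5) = (4 7 9 5 6) = [0, 1, 2, 3, 7, 6, 4, 9, 8, 5]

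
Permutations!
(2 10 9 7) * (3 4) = (2 10 9 7)(3 4) = [0, 1, 10, 4, 3, 5, 6, 2, 8, 7, 9]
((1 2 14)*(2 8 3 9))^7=(1 8 3 9 2 14)=[0, 8, 14, 9, 4, 5, 6, 7, 3, 2, 10, 11, 12, 13, 1]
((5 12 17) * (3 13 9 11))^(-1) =(3 11 9 13)(5 17 12) =[0, 1, 2, 11, 4, 17, 6, 7, 8, 13, 10, 9, 5, 3, 14, 15, 16, 12]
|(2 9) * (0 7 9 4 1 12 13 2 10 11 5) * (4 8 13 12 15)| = 6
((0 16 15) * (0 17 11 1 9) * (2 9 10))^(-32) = (0 11 9 17 2 15 10 16 1) = [11, 0, 15, 3, 4, 5, 6, 7, 8, 17, 16, 9, 12, 13, 14, 10, 1, 2]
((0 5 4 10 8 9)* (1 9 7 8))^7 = (0 5 4 10 1 9)(7 8) = [5, 9, 2, 3, 10, 4, 6, 8, 7, 0, 1]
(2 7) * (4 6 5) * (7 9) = (2 9 7)(4 6 5) = [0, 1, 9, 3, 6, 4, 5, 2, 8, 7]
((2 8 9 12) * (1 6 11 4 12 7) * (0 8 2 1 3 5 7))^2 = [9, 11, 2, 7, 1, 3, 4, 5, 0, 8, 10, 12, 6] = (0 9 8)(1 11 12 6 4)(3 7 5)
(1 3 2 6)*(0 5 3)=(0 5 3 2 6 1)=[5, 0, 6, 2, 4, 3, 1]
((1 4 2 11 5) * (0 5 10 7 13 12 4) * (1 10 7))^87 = (0 1 10 5)(2 13)(4 7)(11 12) = [1, 10, 13, 3, 7, 0, 6, 4, 8, 9, 5, 12, 11, 2]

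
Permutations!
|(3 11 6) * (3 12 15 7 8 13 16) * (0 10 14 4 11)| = |(0 10 14 4 11 6 12 15 7 8 13 16 3)| = 13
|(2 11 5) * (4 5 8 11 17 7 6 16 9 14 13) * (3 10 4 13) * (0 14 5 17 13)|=|(0 14 3 10 4 17 7 6 16 9 5 2 13)(8 11)|=26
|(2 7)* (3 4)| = |(2 7)(3 4)| = 2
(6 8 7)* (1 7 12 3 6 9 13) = (1 7 9 13)(3 6 8 12) = [0, 7, 2, 6, 4, 5, 8, 9, 12, 13, 10, 11, 3, 1]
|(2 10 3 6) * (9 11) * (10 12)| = 10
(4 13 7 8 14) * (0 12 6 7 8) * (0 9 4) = (0 12 6 7 9 4 13 8 14) = [12, 1, 2, 3, 13, 5, 7, 9, 14, 4, 10, 11, 6, 8, 0]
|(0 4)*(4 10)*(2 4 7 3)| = |(0 10 7 3 2 4)| = 6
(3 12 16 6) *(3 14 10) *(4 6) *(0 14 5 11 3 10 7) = (0 14 7)(3 12 16 4 6 5 11) = [14, 1, 2, 12, 6, 11, 5, 0, 8, 9, 10, 3, 16, 13, 7, 15, 4]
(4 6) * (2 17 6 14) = (2 17 6 4 14) = [0, 1, 17, 3, 14, 5, 4, 7, 8, 9, 10, 11, 12, 13, 2, 15, 16, 6]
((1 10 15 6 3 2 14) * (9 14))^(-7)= [0, 10, 9, 2, 4, 5, 3, 7, 8, 14, 15, 11, 12, 13, 1, 6]= (1 10 15 6 3 2 9 14)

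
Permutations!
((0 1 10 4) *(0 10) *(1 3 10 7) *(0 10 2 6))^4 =[0, 1, 2, 3, 4, 5, 6, 7, 8, 9, 10] =(10)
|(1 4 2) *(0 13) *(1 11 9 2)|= |(0 13)(1 4)(2 11 9)|= 6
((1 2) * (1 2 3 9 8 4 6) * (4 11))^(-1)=(1 6 4 11 8 9 3)=[0, 6, 2, 1, 11, 5, 4, 7, 9, 3, 10, 8]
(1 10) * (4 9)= (1 10)(4 9)= [0, 10, 2, 3, 9, 5, 6, 7, 8, 4, 1]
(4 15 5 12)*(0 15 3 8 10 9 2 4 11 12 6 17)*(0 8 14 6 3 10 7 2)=(0 15 5 3 14 6 17 8 7 2 4 10 9)(11 12)=[15, 1, 4, 14, 10, 3, 17, 2, 7, 0, 9, 12, 11, 13, 6, 5, 16, 8]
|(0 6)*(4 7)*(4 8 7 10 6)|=|(0 4 10 6)(7 8)|=4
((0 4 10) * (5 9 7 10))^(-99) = [9, 1, 2, 3, 7, 10, 6, 4, 8, 0, 5] = (0 9)(4 7)(5 10)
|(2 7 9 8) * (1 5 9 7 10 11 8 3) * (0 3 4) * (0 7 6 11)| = |(0 3 1 5 9 4 7 6 11 8 2 10)| = 12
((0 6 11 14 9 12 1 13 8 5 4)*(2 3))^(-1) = (0 4 5 8 13 1 12 9 14 11 6)(2 3) = [4, 12, 3, 2, 5, 8, 0, 7, 13, 14, 10, 6, 9, 1, 11]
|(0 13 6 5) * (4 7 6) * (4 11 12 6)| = |(0 13 11 12 6 5)(4 7)| = 6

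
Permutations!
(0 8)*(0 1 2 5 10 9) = [8, 2, 5, 3, 4, 10, 6, 7, 1, 0, 9] = (0 8 1 2 5 10 9)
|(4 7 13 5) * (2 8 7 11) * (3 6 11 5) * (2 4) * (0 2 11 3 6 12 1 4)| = |(0 2 8 7 13 6 3 12 1 4 5 11)| = 12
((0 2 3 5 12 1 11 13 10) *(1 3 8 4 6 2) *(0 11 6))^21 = (13)(0 2)(1 8)(4 6) = [2, 8, 0, 3, 6, 5, 4, 7, 1, 9, 10, 11, 12, 13]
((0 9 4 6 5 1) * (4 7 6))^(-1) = (0 1 5 6 7 9) = [1, 5, 2, 3, 4, 6, 7, 9, 8, 0]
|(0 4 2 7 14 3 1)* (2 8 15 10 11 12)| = 12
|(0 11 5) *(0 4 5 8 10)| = 4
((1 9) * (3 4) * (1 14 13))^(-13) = (1 13 14 9)(3 4) = [0, 13, 2, 4, 3, 5, 6, 7, 8, 1, 10, 11, 12, 14, 9]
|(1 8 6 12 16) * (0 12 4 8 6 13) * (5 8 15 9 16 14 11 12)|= 12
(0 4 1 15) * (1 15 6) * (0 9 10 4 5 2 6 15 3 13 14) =(0 5 2 6 1 15 9 10 4 3 13 14) =[5, 15, 6, 13, 3, 2, 1, 7, 8, 10, 4, 11, 12, 14, 0, 9]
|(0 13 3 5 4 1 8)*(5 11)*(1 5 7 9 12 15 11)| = 10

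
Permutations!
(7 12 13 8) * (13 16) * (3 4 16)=(3 4 16 13 8 7 12)=[0, 1, 2, 4, 16, 5, 6, 12, 7, 9, 10, 11, 3, 8, 14, 15, 13]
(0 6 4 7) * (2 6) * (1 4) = [2, 4, 6, 3, 7, 5, 1, 0] = (0 2 6 1 4 7)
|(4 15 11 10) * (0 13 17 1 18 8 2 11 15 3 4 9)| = |(0 13 17 1 18 8 2 11 10 9)(3 4)| = 10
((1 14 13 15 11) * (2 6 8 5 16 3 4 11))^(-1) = [0, 11, 15, 16, 3, 8, 2, 7, 6, 9, 10, 4, 12, 14, 1, 13, 5] = (1 11 4 3 16 5 8 6 2 15 13 14)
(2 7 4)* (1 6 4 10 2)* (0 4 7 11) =(0 4 1 6 7 10 2 11) =[4, 6, 11, 3, 1, 5, 7, 10, 8, 9, 2, 0]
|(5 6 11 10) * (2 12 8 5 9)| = 8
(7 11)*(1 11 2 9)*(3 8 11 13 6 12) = [0, 13, 9, 8, 4, 5, 12, 2, 11, 1, 10, 7, 3, 6] = (1 13 6 12 3 8 11 7 2 9)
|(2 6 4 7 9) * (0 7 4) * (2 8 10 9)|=|(0 7 2 6)(8 10 9)|=12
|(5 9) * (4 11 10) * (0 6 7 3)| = |(0 6 7 3)(4 11 10)(5 9)| = 12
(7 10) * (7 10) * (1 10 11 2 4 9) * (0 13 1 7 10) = (0 13 1)(2 4 9 7 10 11) = [13, 0, 4, 3, 9, 5, 6, 10, 8, 7, 11, 2, 12, 1]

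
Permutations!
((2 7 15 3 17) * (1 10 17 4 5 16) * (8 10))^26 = (1 2 4 8 7 5 10 15 16 17 3) = [0, 2, 4, 1, 8, 10, 6, 5, 7, 9, 15, 11, 12, 13, 14, 16, 17, 3]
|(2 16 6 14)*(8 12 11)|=12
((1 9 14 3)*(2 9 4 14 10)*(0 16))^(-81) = (0 16)(1 3 14 4) = [16, 3, 2, 14, 1, 5, 6, 7, 8, 9, 10, 11, 12, 13, 4, 15, 0]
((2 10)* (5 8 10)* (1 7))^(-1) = (1 7)(2 10 8 5) = [0, 7, 10, 3, 4, 2, 6, 1, 5, 9, 8]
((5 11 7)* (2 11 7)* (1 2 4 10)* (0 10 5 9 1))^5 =(0 10)(1 7 4 2 9 5 11) =[10, 7, 9, 3, 2, 11, 6, 4, 8, 5, 0, 1]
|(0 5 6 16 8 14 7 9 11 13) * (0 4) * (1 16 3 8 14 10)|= 14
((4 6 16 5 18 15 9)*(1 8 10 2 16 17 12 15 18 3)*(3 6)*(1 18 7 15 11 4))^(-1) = (1 9 15 7 18 3 4 11 12 17 6 5 16 2 10 8) = [0, 9, 10, 4, 11, 16, 5, 18, 1, 15, 8, 12, 17, 13, 14, 7, 2, 6, 3]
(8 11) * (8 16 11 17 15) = (8 17 15)(11 16) = [0, 1, 2, 3, 4, 5, 6, 7, 17, 9, 10, 16, 12, 13, 14, 8, 11, 15]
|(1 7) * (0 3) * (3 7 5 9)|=6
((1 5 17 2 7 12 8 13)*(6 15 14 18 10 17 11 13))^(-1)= (1 13 11 5)(2 17 10 18 14 15 6 8 12 7)= [0, 13, 17, 3, 4, 1, 8, 2, 12, 9, 18, 5, 7, 11, 15, 6, 16, 10, 14]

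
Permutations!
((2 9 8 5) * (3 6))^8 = (9) = [0, 1, 2, 3, 4, 5, 6, 7, 8, 9]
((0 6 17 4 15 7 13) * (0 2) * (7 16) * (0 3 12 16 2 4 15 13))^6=(0 12 15)(2 6 16)(3 17 7)=[12, 1, 6, 17, 4, 5, 16, 3, 8, 9, 10, 11, 15, 13, 14, 0, 2, 7]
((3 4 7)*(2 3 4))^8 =(7) =[0, 1, 2, 3, 4, 5, 6, 7]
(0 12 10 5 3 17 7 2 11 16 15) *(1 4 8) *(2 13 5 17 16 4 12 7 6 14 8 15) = [7, 12, 11, 16, 15, 3, 14, 13, 1, 9, 17, 4, 10, 5, 8, 0, 2, 6] = (0 7 13 5 3 16 2 11 4 15)(1 12 10 17 6 14 8)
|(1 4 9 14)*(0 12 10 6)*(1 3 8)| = |(0 12 10 6)(1 4 9 14 3 8)| = 12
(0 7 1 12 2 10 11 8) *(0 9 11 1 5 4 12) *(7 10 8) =(0 10 1)(2 8 9 11 7 5 4 12) =[10, 0, 8, 3, 12, 4, 6, 5, 9, 11, 1, 7, 2]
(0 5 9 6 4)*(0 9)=(0 5)(4 9 6)=[5, 1, 2, 3, 9, 0, 4, 7, 8, 6]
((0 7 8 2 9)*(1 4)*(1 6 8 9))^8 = (0 9 7)(1 8 4 2 6) = [9, 8, 6, 3, 2, 5, 1, 0, 4, 7]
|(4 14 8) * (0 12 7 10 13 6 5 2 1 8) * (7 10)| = 11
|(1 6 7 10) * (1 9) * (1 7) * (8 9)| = 4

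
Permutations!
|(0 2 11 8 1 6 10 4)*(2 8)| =|(0 8 1 6 10 4)(2 11)| =6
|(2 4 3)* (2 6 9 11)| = |(2 4 3 6 9 11)| = 6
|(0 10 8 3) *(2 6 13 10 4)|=|(0 4 2 6 13 10 8 3)|=8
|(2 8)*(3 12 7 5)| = |(2 8)(3 12 7 5)| = 4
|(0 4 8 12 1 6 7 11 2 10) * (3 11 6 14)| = 10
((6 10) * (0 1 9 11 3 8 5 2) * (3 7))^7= [5, 2, 8, 11, 4, 3, 10, 9, 7, 0, 6, 1]= (0 5 3 11 1 2 8 7 9)(6 10)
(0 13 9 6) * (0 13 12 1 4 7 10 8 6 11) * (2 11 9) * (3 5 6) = [12, 4, 11, 5, 7, 6, 13, 10, 3, 9, 8, 0, 1, 2] = (0 12 1 4 7 10 8 3 5 6 13 2 11)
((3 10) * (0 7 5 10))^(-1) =(0 3 10 5 7) =[3, 1, 2, 10, 4, 7, 6, 0, 8, 9, 5]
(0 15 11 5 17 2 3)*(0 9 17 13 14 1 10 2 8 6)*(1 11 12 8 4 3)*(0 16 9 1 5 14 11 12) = (0 15)(1 10 2 5 13 11 14 12 8 6 16 9 17 4 3) = [15, 10, 5, 1, 3, 13, 16, 7, 6, 17, 2, 14, 8, 11, 12, 0, 9, 4]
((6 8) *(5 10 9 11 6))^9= (5 11)(6 10)(8 9)= [0, 1, 2, 3, 4, 11, 10, 7, 9, 8, 6, 5]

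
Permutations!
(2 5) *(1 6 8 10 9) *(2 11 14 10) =[0, 6, 5, 3, 4, 11, 8, 7, 2, 1, 9, 14, 12, 13, 10] =(1 6 8 2 5 11 14 10 9)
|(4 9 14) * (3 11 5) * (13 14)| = |(3 11 5)(4 9 13 14)| = 12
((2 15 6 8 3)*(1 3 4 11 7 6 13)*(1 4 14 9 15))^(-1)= (1 2 3)(4 13 15 9 14 8 6 7 11)= [0, 2, 3, 1, 13, 5, 7, 11, 6, 14, 10, 4, 12, 15, 8, 9]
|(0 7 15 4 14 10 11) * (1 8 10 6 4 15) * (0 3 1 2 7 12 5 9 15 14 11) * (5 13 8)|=|(0 12 13 8 10)(1 5 9 15 14 6 4 11 3)(2 7)|=90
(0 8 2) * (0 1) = (0 8 2 1) = [8, 0, 1, 3, 4, 5, 6, 7, 2]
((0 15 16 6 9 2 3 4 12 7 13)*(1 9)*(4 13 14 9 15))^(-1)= (0 13 3 2 9 14 7 12 4)(1 6 16 15)= [13, 6, 9, 2, 0, 5, 16, 12, 8, 14, 10, 11, 4, 3, 7, 1, 15]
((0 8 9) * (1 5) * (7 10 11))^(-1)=(0 9 8)(1 5)(7 11 10)=[9, 5, 2, 3, 4, 1, 6, 11, 0, 8, 7, 10]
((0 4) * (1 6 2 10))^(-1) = (0 4)(1 10 2 6) = [4, 10, 6, 3, 0, 5, 1, 7, 8, 9, 2]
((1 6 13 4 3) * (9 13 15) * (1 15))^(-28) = (3 9 4 15 13) = [0, 1, 2, 9, 15, 5, 6, 7, 8, 4, 10, 11, 12, 3, 14, 13]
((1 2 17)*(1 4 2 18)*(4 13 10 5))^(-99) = (1 18)(2 10)(4 13)(5 17) = [0, 18, 10, 3, 13, 17, 6, 7, 8, 9, 2, 11, 12, 4, 14, 15, 16, 5, 1]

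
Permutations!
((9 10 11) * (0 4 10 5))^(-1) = (0 5 9 11 10 4) = [5, 1, 2, 3, 0, 9, 6, 7, 8, 11, 4, 10]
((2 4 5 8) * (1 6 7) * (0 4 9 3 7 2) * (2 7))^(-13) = (0 8 5 4)(1 7 6)(2 3 9) = [8, 7, 3, 9, 0, 4, 1, 6, 5, 2]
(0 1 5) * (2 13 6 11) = (0 1 5)(2 13 6 11) = [1, 5, 13, 3, 4, 0, 11, 7, 8, 9, 10, 2, 12, 6]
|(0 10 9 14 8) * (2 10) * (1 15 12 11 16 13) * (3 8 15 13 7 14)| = |(0 2 10 9 3 8)(1 13)(7 14 15 12 11 16)| = 6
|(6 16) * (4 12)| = 2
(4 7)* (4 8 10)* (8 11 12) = [0, 1, 2, 3, 7, 5, 6, 11, 10, 9, 4, 12, 8] = (4 7 11 12 8 10)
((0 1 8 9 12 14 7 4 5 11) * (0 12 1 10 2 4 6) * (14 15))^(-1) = (0 6 7 14 15 12 11 5 4 2 10)(1 9 8) = [6, 9, 10, 3, 2, 4, 7, 14, 1, 8, 0, 5, 11, 13, 15, 12]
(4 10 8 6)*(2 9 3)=(2 9 3)(4 10 8 6)=[0, 1, 9, 2, 10, 5, 4, 7, 6, 3, 8]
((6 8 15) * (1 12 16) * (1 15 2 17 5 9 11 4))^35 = (1 4 11 9 5 17 2 8 6 15 16 12) = [0, 4, 8, 3, 11, 17, 15, 7, 6, 5, 10, 9, 1, 13, 14, 16, 12, 2]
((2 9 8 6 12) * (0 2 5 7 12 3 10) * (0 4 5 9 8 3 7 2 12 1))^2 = (0 9 10 5 8 7)(1 12 3 4 2 6) = [9, 12, 6, 4, 2, 8, 1, 0, 7, 10, 5, 11, 3]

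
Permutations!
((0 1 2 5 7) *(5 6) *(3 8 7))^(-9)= (0 7 8 3 5 6 2 1)= [7, 0, 1, 5, 4, 6, 2, 8, 3]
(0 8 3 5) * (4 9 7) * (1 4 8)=(0 1 4 9 7 8 3 5)=[1, 4, 2, 5, 9, 0, 6, 8, 3, 7]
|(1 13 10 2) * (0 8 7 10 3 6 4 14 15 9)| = |(0 8 7 10 2 1 13 3 6 4 14 15 9)| = 13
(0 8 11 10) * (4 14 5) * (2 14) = [8, 1, 14, 3, 2, 4, 6, 7, 11, 9, 0, 10, 12, 13, 5] = (0 8 11 10)(2 14 5 4)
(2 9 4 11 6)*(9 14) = [0, 1, 14, 3, 11, 5, 2, 7, 8, 4, 10, 6, 12, 13, 9] = (2 14 9 4 11 6)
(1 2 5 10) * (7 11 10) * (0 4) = (0 4)(1 2 5 7 11 10) = [4, 2, 5, 3, 0, 7, 6, 11, 8, 9, 1, 10]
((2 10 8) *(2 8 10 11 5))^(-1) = (2 5 11) = [0, 1, 5, 3, 4, 11, 6, 7, 8, 9, 10, 2]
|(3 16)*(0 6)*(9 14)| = 2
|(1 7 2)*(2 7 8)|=3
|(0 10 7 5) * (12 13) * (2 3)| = |(0 10 7 5)(2 3)(12 13)| = 4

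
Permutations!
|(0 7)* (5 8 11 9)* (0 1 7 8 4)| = 6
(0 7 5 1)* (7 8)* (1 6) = (0 8 7 5 6 1) = [8, 0, 2, 3, 4, 6, 1, 5, 7]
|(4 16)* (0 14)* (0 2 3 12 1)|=|(0 14 2 3 12 1)(4 16)|=6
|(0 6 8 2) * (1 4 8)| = |(0 6 1 4 8 2)| = 6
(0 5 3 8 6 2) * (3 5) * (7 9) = (0 3 8 6 2)(7 9) = [3, 1, 0, 8, 4, 5, 2, 9, 6, 7]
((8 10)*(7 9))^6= [0, 1, 2, 3, 4, 5, 6, 7, 8, 9, 10]= (10)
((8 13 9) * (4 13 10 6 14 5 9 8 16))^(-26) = (4 13 8 10 6 14 5 9 16) = [0, 1, 2, 3, 13, 9, 14, 7, 10, 16, 6, 11, 12, 8, 5, 15, 4]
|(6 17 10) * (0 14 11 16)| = |(0 14 11 16)(6 17 10)| = 12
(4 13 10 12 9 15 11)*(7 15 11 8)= [0, 1, 2, 3, 13, 5, 6, 15, 7, 11, 12, 4, 9, 10, 14, 8]= (4 13 10 12 9 11)(7 15 8)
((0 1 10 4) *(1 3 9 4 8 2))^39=(0 4 9 3)(1 2 8 10)=[4, 2, 8, 0, 9, 5, 6, 7, 10, 3, 1]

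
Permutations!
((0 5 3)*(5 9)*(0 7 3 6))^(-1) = (0 6 5 9)(3 7) = [6, 1, 2, 7, 4, 9, 5, 3, 8, 0]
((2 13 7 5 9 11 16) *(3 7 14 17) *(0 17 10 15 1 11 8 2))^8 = [13, 9, 0, 10, 4, 1, 6, 15, 16, 11, 7, 8, 12, 17, 3, 5, 2, 14] = (0 13 17 14 3 10 7 15 5 1 9 11 8 16 2)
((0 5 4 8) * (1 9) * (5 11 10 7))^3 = (0 7 8 10 4 11 5)(1 9) = [7, 9, 2, 3, 11, 0, 6, 8, 10, 1, 4, 5]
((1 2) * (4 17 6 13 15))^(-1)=[0, 2, 1, 3, 15, 5, 17, 7, 8, 9, 10, 11, 12, 6, 14, 13, 16, 4]=(1 2)(4 15 13 6 17)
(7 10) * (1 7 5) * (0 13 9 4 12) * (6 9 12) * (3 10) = (0 13 12)(1 7 3 10 5)(4 6 9) = [13, 7, 2, 10, 6, 1, 9, 3, 8, 4, 5, 11, 0, 12]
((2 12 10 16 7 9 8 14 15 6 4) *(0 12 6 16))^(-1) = (0 10 12)(2 4 6)(7 16 15 14 8 9) = [10, 1, 4, 3, 6, 5, 2, 16, 9, 7, 12, 11, 0, 13, 8, 14, 15]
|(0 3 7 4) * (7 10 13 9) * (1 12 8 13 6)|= 11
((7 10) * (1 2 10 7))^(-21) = (10) = [0, 1, 2, 3, 4, 5, 6, 7, 8, 9, 10]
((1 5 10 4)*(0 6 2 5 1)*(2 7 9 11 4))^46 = [11, 1, 5, 3, 9, 10, 4, 0, 8, 6, 2, 7] = (0 11 7)(2 5 10)(4 9 6)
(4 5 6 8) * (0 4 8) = (8)(0 4 5 6) = [4, 1, 2, 3, 5, 6, 0, 7, 8]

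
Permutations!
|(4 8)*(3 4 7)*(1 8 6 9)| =7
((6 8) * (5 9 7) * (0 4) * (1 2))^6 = [0, 1, 2, 3, 4, 5, 6, 7, 8, 9] = (9)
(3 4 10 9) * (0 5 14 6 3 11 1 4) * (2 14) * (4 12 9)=(0 5 2 14 6 3)(1 12 9 11)(4 10)=[5, 12, 14, 0, 10, 2, 3, 7, 8, 11, 4, 1, 9, 13, 6]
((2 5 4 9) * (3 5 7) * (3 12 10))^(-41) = (2 9 4 5 3 10 12 7) = [0, 1, 9, 10, 5, 3, 6, 2, 8, 4, 12, 11, 7]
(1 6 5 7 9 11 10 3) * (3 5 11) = [0, 6, 2, 1, 4, 7, 11, 9, 8, 3, 5, 10] = (1 6 11 10 5 7 9 3)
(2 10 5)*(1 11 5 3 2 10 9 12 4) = [0, 11, 9, 2, 1, 10, 6, 7, 8, 12, 3, 5, 4] = (1 11 5 10 3 2 9 12 4)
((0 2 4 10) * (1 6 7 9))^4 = [0, 1, 2, 3, 4, 5, 6, 7, 8, 9, 10] = (10)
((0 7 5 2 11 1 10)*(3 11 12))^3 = (0 2 11)(1 7 12)(3 10 5) = [2, 7, 11, 10, 4, 3, 6, 12, 8, 9, 5, 0, 1]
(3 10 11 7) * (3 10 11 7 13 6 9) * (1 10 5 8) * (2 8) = [0, 10, 8, 11, 4, 2, 9, 5, 1, 3, 7, 13, 12, 6] = (1 10 7 5 2 8)(3 11 13 6 9)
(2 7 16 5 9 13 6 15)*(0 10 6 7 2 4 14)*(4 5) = [10, 1, 2, 3, 14, 9, 15, 16, 8, 13, 6, 11, 12, 7, 0, 5, 4] = (0 10 6 15 5 9 13 7 16 4 14)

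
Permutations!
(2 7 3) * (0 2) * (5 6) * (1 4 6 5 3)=[2, 4, 7, 0, 6, 5, 3, 1]=(0 2 7 1 4 6 3)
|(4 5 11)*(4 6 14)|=5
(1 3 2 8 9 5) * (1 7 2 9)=(1 3 9 5 7 2 8)=[0, 3, 8, 9, 4, 7, 6, 2, 1, 5]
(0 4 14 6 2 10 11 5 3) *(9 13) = (0 4 14 6 2 10 11 5 3)(9 13) = [4, 1, 10, 0, 14, 3, 2, 7, 8, 13, 11, 5, 12, 9, 6]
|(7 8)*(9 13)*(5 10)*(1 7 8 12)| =6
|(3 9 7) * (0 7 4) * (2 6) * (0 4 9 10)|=|(0 7 3 10)(2 6)|=4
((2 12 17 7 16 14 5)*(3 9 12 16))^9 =(2 16 14 5)(3 7 17 12 9) =[0, 1, 16, 7, 4, 2, 6, 17, 8, 3, 10, 11, 9, 13, 5, 15, 14, 12]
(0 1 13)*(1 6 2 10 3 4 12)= (0 6 2 10 3 4 12 1 13)= [6, 13, 10, 4, 12, 5, 2, 7, 8, 9, 3, 11, 1, 0]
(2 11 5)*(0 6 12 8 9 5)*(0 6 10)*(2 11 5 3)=(0 10)(2 5 11 6 12 8 9 3)=[10, 1, 5, 2, 4, 11, 12, 7, 9, 3, 0, 6, 8]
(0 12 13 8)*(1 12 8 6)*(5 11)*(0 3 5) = (0 8 3 5 11)(1 12 13 6) = [8, 12, 2, 5, 4, 11, 1, 7, 3, 9, 10, 0, 13, 6]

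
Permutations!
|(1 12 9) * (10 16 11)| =|(1 12 9)(10 16 11)| =3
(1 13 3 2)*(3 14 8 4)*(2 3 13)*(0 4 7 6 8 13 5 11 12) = [4, 2, 1, 3, 5, 11, 8, 6, 7, 9, 10, 12, 0, 14, 13] = (0 4 5 11 12)(1 2)(6 8 7)(13 14)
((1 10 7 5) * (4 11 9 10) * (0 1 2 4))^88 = (2 10 4 7 11 5 9) = [0, 1, 10, 3, 7, 9, 6, 11, 8, 2, 4, 5]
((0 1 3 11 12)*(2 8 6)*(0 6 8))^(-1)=[2, 0, 6, 1, 4, 5, 12, 7, 8, 9, 10, 3, 11]=(0 2 6 12 11 3 1)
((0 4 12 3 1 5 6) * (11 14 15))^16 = [12, 6, 2, 5, 3, 0, 4, 7, 8, 9, 10, 14, 1, 13, 15, 11] = (0 12 1 6 4 3 5)(11 14 15)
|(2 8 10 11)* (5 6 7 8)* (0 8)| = 8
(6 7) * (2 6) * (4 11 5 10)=(2 6 7)(4 11 5 10)=[0, 1, 6, 3, 11, 10, 7, 2, 8, 9, 4, 5]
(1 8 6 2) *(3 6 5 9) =(1 8 5 9 3 6 2) =[0, 8, 1, 6, 4, 9, 2, 7, 5, 3]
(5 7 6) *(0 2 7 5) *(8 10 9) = (0 2 7 6)(8 10 9) = [2, 1, 7, 3, 4, 5, 0, 6, 10, 8, 9]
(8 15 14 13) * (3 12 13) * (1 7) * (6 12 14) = (1 7)(3 14)(6 12 13 8 15) = [0, 7, 2, 14, 4, 5, 12, 1, 15, 9, 10, 11, 13, 8, 3, 6]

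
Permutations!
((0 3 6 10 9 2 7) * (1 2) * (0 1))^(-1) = [9, 7, 1, 0, 4, 5, 3, 2, 8, 10, 6] = (0 9 10 6 3)(1 7 2)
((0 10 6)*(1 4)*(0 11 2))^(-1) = (0 2 11 6 10)(1 4) = [2, 4, 11, 3, 1, 5, 10, 7, 8, 9, 0, 6]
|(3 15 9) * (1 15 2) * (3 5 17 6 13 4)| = |(1 15 9 5 17 6 13 4 3 2)| = 10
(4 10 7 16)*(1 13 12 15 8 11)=(1 13 12 15 8 11)(4 10 7 16)=[0, 13, 2, 3, 10, 5, 6, 16, 11, 9, 7, 1, 15, 12, 14, 8, 4]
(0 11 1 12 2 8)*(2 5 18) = [11, 12, 8, 3, 4, 18, 6, 7, 0, 9, 10, 1, 5, 13, 14, 15, 16, 17, 2] = (0 11 1 12 5 18 2 8)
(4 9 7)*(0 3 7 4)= (0 3 7)(4 9)= [3, 1, 2, 7, 9, 5, 6, 0, 8, 4]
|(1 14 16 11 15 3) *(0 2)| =|(0 2)(1 14 16 11 15 3)| =6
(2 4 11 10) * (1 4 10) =(1 4 11)(2 10) =[0, 4, 10, 3, 11, 5, 6, 7, 8, 9, 2, 1]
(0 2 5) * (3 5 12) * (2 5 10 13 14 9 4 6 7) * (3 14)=[5, 1, 12, 10, 6, 0, 7, 2, 8, 4, 13, 11, 14, 3, 9]=(0 5)(2 12 14 9 4 6 7)(3 10 13)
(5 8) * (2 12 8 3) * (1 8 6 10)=(1 8 5 3 2 12 6 10)=[0, 8, 12, 2, 4, 3, 10, 7, 5, 9, 1, 11, 6]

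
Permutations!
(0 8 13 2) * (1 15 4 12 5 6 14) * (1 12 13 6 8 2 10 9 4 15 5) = (15)(0 2)(1 5 8 6 14 12)(4 13 10 9) = [2, 5, 0, 3, 13, 8, 14, 7, 6, 4, 9, 11, 1, 10, 12, 15]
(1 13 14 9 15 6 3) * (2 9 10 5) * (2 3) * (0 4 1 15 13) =(0 4 1)(2 9 13 14 10 5 3 15 6) =[4, 0, 9, 15, 1, 3, 2, 7, 8, 13, 5, 11, 12, 14, 10, 6]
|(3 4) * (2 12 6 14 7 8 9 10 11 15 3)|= |(2 12 6 14 7 8 9 10 11 15 3 4)|= 12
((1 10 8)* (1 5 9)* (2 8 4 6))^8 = (10) = [0, 1, 2, 3, 4, 5, 6, 7, 8, 9, 10]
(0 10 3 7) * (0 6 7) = (0 10 3)(6 7) = [10, 1, 2, 0, 4, 5, 7, 6, 8, 9, 3]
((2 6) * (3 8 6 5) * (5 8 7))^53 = (2 6 8)(3 5 7) = [0, 1, 6, 5, 4, 7, 8, 3, 2]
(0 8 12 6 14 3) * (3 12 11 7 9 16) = (0 8 11 7 9 16 3)(6 14 12) = [8, 1, 2, 0, 4, 5, 14, 9, 11, 16, 10, 7, 6, 13, 12, 15, 3]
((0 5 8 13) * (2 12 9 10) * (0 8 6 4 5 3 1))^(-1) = (0 1 3)(2 10 9 12)(4 6 5)(8 13) = [1, 3, 10, 0, 6, 4, 5, 7, 13, 12, 9, 11, 2, 8]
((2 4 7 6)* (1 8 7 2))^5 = (1 8 7 6)(2 4) = [0, 8, 4, 3, 2, 5, 1, 6, 7]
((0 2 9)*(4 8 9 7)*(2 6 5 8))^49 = (0 9 8 5 6)(2 7 4) = [9, 1, 7, 3, 2, 6, 0, 4, 5, 8]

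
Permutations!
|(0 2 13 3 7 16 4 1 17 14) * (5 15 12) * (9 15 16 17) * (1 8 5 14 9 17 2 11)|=|(0 11 1 17 9 15 12 14)(2 13 3 7)(4 8 5 16)|=8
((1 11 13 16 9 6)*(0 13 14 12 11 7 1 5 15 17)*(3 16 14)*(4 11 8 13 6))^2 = [5, 1, 2, 9, 3, 17, 15, 7, 14, 11, 10, 16, 13, 12, 8, 0, 4, 6] = (0 5 17 6 15)(3 9 11 16 4)(8 14)(12 13)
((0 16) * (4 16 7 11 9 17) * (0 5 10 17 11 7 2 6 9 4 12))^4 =(0 11 10 2 4 17 6 16 12 9 5) =[11, 1, 4, 3, 17, 0, 16, 7, 8, 5, 2, 10, 9, 13, 14, 15, 12, 6]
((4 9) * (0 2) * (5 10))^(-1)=[2, 1, 0, 3, 9, 10, 6, 7, 8, 4, 5]=(0 2)(4 9)(5 10)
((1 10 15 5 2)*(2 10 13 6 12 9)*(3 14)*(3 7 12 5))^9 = [0, 12, 7, 5, 4, 1, 2, 15, 8, 14, 13, 11, 3, 9, 10, 6] = (1 12 3 5)(2 7 15 6)(9 14 10 13)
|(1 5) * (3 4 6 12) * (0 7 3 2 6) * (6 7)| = |(0 6 12 2 7 3 4)(1 5)| = 14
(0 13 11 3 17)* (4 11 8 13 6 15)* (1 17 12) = [6, 17, 2, 12, 11, 5, 15, 7, 13, 9, 10, 3, 1, 8, 14, 4, 16, 0] = (0 6 15 4 11 3 12 1 17)(8 13)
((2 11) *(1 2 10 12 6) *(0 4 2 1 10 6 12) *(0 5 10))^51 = [4, 1, 11, 3, 2, 10, 0, 7, 8, 9, 5, 6, 12] = (12)(0 4 2 11 6)(5 10)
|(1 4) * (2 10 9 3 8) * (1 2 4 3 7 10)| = |(1 3 8 4 2)(7 10 9)| = 15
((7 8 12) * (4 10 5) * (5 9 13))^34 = (4 5 13 9 10)(7 8 12) = [0, 1, 2, 3, 5, 13, 6, 8, 12, 10, 4, 11, 7, 9]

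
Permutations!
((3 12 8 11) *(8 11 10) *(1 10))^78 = [0, 1, 2, 3, 4, 5, 6, 7, 8, 9, 10, 11, 12] = (12)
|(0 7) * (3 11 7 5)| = |(0 5 3 11 7)| = 5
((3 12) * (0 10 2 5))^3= (0 5 2 10)(3 12)= [5, 1, 10, 12, 4, 2, 6, 7, 8, 9, 0, 11, 3]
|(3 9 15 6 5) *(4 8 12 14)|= 20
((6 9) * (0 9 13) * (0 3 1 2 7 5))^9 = (13) = [0, 1, 2, 3, 4, 5, 6, 7, 8, 9, 10, 11, 12, 13]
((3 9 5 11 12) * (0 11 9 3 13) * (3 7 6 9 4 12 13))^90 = [0, 1, 2, 12, 5, 9, 7, 3, 8, 6, 10, 11, 4, 13] = (13)(3 12 4 5 9 6 7)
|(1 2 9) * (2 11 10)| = 5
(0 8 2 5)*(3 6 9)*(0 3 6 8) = (2 5 3 8)(6 9) = [0, 1, 5, 8, 4, 3, 9, 7, 2, 6]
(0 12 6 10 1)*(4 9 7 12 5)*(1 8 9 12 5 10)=(0 10 8 9 7 5 4 12 6 1)=[10, 0, 2, 3, 12, 4, 1, 5, 9, 7, 8, 11, 6]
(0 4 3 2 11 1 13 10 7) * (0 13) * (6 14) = (0 4 3 2 11 1)(6 14)(7 13 10) = [4, 0, 11, 2, 3, 5, 14, 13, 8, 9, 7, 1, 12, 10, 6]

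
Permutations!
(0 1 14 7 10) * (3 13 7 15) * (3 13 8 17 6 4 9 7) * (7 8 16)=(0 1 14 15 13 3 16 7 10)(4 9 8 17 6)=[1, 14, 2, 16, 9, 5, 4, 10, 17, 8, 0, 11, 12, 3, 15, 13, 7, 6]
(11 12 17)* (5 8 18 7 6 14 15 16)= (5 8 18 7 6 14 15 16)(11 12 17)= [0, 1, 2, 3, 4, 8, 14, 6, 18, 9, 10, 12, 17, 13, 15, 16, 5, 11, 7]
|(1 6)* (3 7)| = |(1 6)(3 7)| = 2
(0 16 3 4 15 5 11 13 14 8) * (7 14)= [16, 1, 2, 4, 15, 11, 6, 14, 0, 9, 10, 13, 12, 7, 8, 5, 3]= (0 16 3 4 15 5 11 13 7 14 8)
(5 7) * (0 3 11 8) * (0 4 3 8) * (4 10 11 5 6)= (0 8 10 11)(3 5 7 6 4)= [8, 1, 2, 5, 3, 7, 4, 6, 10, 9, 11, 0]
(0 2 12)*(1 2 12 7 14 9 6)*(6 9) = (0 12)(1 2 7 14 6) = [12, 2, 7, 3, 4, 5, 1, 14, 8, 9, 10, 11, 0, 13, 6]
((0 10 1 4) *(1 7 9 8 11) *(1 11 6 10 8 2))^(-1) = (11)(0 4 1 2 9 7 10 6 8) = [4, 2, 9, 3, 1, 5, 8, 10, 0, 7, 6, 11]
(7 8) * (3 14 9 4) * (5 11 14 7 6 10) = [0, 1, 2, 7, 3, 11, 10, 8, 6, 4, 5, 14, 12, 13, 9] = (3 7 8 6 10 5 11 14 9 4)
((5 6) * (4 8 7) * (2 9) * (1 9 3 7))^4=(1 7 9 4 2 8 3)=[0, 7, 8, 1, 2, 5, 6, 9, 3, 4]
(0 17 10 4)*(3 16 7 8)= (0 17 10 4)(3 16 7 8)= [17, 1, 2, 16, 0, 5, 6, 8, 3, 9, 4, 11, 12, 13, 14, 15, 7, 10]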